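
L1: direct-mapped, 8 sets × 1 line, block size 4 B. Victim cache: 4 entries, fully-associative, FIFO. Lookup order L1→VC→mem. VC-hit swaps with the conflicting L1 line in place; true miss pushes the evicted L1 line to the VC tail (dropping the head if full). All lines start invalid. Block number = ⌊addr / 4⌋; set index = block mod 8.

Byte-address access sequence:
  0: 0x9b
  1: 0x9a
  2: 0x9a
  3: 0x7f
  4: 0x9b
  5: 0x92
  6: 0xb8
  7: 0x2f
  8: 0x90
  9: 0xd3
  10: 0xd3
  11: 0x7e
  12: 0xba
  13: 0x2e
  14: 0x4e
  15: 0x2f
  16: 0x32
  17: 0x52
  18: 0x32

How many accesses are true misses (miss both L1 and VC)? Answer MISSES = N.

MISSES = 9

0: 0x9b (blk 38, set 6) → MISS  vc=[]
1: 0x9a (blk 38, set 6) → L1-HIT  vc=[]
2: 0x9a (blk 38, set 6) → L1-HIT  vc=[]
3: 0x7f (blk 31, set 7) → MISS  vc=[]
4: 0x9b (blk 38, set 6) → L1-HIT  vc=[]
5: 0x92 (blk 36, set 4) → MISS  vc=[]
6: 0xb8 (blk 46, set 6) → MISS  vc=[38]
7: 0x2f (blk 11, set 3) → MISS  vc=[38]
8: 0x90 (blk 36, set 4) → L1-HIT  vc=[38]
9: 0xd3 (blk 52, set 4) → MISS  vc=[38, 36]
10: 0xd3 (blk 52, set 4) → L1-HIT  vc=[38, 36]
11: 0x7e (blk 31, set 7) → L1-HIT  vc=[38, 36]
12: 0xba (blk 46, set 6) → L1-HIT  vc=[38, 36]
13: 0x2e (blk 11, set 3) → L1-HIT  vc=[38, 36]
14: 0x4e (blk 19, set 3) → MISS  vc=[38, 36, 11]
15: 0x2f (blk 11, set 3) → VC-HIT  vc=[38, 36, 19]
16: 0x32 (blk 12, set 4) → MISS  vc=[38, 36, 19, 52]
17: 0x52 (blk 20, set 4) → MISS  vc=[36, 19, 52, 12]
18: 0x32 (blk 12, set 4) → VC-HIT  vc=[36, 19, 52, 20]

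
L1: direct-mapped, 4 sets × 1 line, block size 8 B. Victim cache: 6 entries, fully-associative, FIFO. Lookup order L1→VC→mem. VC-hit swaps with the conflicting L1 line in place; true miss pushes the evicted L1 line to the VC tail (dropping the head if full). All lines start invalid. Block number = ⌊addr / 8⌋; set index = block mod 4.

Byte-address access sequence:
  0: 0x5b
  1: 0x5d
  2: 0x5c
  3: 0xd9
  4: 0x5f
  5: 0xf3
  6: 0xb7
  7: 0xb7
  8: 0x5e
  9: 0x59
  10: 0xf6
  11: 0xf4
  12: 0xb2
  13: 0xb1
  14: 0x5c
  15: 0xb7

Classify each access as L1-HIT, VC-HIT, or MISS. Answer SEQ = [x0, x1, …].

SEQ = [MISS, L1-HIT, L1-HIT, MISS, VC-HIT, MISS, MISS, L1-HIT, L1-HIT, L1-HIT, VC-HIT, L1-HIT, VC-HIT, L1-HIT, L1-HIT, L1-HIT]

  [0] addr=0x5b blk=11 s=3: MISS | VC []
  [1] addr=0x5d blk=11 s=3: L1-HIT | VC []
  [2] addr=0x5c blk=11 s=3: L1-HIT | VC []
  [3] addr=0xd9 blk=27 s=3: MISS | VC [11]
  [4] addr=0x5f blk=11 s=3: VC-HIT | VC [27]
  [5] addr=0xf3 blk=30 s=2: MISS | VC [27]
  [6] addr=0xb7 blk=22 s=2: MISS | VC [27, 30]
  [7] addr=0xb7 blk=22 s=2: L1-HIT | VC [27, 30]
  [8] addr=0x5e blk=11 s=3: L1-HIT | VC [27, 30]
  [9] addr=0x59 blk=11 s=3: L1-HIT | VC [27, 30]
  [10] addr=0xf6 blk=30 s=2: VC-HIT | VC [27, 22]
  [11] addr=0xf4 blk=30 s=2: L1-HIT | VC [27, 22]
  [12] addr=0xb2 blk=22 s=2: VC-HIT | VC [27, 30]
  [13] addr=0xb1 blk=22 s=2: L1-HIT | VC [27, 30]
  [14] addr=0x5c blk=11 s=3: L1-HIT | VC [27, 30]
  [15] addr=0xb7 blk=22 s=2: L1-HIT | VC [27, 30]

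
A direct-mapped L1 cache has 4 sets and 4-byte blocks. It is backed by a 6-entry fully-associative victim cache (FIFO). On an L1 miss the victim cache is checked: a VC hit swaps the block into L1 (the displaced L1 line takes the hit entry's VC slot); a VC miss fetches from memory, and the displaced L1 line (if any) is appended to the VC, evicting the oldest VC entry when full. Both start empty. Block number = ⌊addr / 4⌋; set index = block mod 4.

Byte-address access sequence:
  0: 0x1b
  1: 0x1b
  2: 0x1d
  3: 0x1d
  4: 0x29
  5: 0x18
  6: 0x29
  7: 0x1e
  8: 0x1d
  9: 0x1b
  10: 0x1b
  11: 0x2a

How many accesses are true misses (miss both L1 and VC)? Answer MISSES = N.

MISSES = 3

0: 0x1b (blk 6, set 2) → MISS  vc=[]
1: 0x1b (blk 6, set 2) → L1-HIT  vc=[]
2: 0x1d (blk 7, set 3) → MISS  vc=[]
3: 0x1d (blk 7, set 3) → L1-HIT  vc=[]
4: 0x29 (blk 10, set 2) → MISS  vc=[6]
5: 0x18 (blk 6, set 2) → VC-HIT  vc=[10]
6: 0x29 (blk 10, set 2) → VC-HIT  vc=[6]
7: 0x1e (blk 7, set 3) → L1-HIT  vc=[6]
8: 0x1d (blk 7, set 3) → L1-HIT  vc=[6]
9: 0x1b (blk 6, set 2) → VC-HIT  vc=[10]
10: 0x1b (blk 6, set 2) → L1-HIT  vc=[10]
11: 0x2a (blk 10, set 2) → VC-HIT  vc=[6]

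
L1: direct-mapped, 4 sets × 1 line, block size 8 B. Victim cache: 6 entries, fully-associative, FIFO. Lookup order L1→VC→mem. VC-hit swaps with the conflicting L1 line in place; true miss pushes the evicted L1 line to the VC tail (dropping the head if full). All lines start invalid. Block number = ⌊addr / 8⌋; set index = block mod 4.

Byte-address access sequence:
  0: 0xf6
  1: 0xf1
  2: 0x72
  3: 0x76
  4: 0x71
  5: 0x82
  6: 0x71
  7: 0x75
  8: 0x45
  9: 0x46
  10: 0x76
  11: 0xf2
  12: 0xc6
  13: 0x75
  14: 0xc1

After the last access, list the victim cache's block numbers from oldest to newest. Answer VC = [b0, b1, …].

#0 0xf6→b30/s2 MISS; vc=[]
#1 0xf1→b30/s2 L1-HIT; vc=[]
#2 0x72→b14/s2 MISS; vc=[30]
#3 0x76→b14/s2 L1-HIT; vc=[30]
#4 0x71→b14/s2 L1-HIT; vc=[30]
#5 0x82→b16/s0 MISS; vc=[30]
#6 0x71→b14/s2 L1-HIT; vc=[30]
#7 0x75→b14/s2 L1-HIT; vc=[30]
#8 0x45→b8/s0 MISS; vc=[30,16]
#9 0x46→b8/s0 L1-HIT; vc=[30,16]
#10 0x76→b14/s2 L1-HIT; vc=[30,16]
#11 0xf2→b30/s2 VC-HIT; vc=[14,16]
#12 0xc6→b24/s0 MISS; vc=[14,16,8]
#13 0x75→b14/s2 VC-HIT; vc=[30,16,8]
#14 0xc1→b24/s0 L1-HIT; vc=[30,16,8]

VC = [30, 16, 8]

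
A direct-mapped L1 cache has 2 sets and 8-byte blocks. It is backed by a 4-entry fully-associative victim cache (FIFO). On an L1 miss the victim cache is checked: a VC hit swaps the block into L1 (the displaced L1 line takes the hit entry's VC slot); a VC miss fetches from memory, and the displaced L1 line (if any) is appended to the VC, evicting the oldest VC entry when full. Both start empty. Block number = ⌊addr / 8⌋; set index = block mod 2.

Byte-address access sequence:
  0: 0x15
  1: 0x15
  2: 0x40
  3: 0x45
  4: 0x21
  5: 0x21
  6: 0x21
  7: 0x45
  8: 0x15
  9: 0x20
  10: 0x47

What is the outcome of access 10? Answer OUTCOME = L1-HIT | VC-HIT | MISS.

OUTCOME = VC-HIT

#0 0x15→b2/s0 MISS; vc=[]
#1 0x15→b2/s0 L1-HIT; vc=[]
#2 0x40→b8/s0 MISS; vc=[2]
#3 0x45→b8/s0 L1-HIT; vc=[2]
#4 0x21→b4/s0 MISS; vc=[2,8]
#5 0x21→b4/s0 L1-HIT; vc=[2,8]
#6 0x21→b4/s0 L1-HIT; vc=[2,8]
#7 0x45→b8/s0 VC-HIT; vc=[2,4]
#8 0x15→b2/s0 VC-HIT; vc=[8,4]
#9 0x20→b4/s0 VC-HIT; vc=[8,2]
#10 0x47→b8/s0 VC-HIT; vc=[4,2]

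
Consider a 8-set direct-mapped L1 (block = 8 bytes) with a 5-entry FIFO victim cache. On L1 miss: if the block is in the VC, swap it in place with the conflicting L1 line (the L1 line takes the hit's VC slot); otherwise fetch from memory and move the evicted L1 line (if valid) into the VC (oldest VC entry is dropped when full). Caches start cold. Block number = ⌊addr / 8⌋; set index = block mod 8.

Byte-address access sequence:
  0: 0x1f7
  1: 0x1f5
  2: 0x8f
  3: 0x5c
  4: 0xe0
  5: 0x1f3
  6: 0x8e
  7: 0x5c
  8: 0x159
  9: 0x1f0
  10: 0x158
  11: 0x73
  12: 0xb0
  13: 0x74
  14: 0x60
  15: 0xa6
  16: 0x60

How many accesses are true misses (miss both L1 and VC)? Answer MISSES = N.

MISSES = 9

#0 0x1f7→b62/s6 MISS; vc=[]
#1 0x1f5→b62/s6 L1-HIT; vc=[]
#2 0x8f→b17/s1 MISS; vc=[]
#3 0x5c→b11/s3 MISS; vc=[]
#4 0xe0→b28/s4 MISS; vc=[]
#5 0x1f3→b62/s6 L1-HIT; vc=[]
#6 0x8e→b17/s1 L1-HIT; vc=[]
#7 0x5c→b11/s3 L1-HIT; vc=[]
#8 0x159→b43/s3 MISS; vc=[11]
#9 0x1f0→b62/s6 L1-HIT; vc=[11]
#10 0x158→b43/s3 L1-HIT; vc=[11]
#11 0x73→b14/s6 MISS; vc=[11,62]
#12 0xb0→b22/s6 MISS; vc=[11,62,14]
#13 0x74→b14/s6 VC-HIT; vc=[11,62,22]
#14 0x60→b12/s4 MISS; vc=[11,62,22,28]
#15 0xa6→b20/s4 MISS; vc=[11,62,22,28,12]
#16 0x60→b12/s4 VC-HIT; vc=[11,62,22,28,20]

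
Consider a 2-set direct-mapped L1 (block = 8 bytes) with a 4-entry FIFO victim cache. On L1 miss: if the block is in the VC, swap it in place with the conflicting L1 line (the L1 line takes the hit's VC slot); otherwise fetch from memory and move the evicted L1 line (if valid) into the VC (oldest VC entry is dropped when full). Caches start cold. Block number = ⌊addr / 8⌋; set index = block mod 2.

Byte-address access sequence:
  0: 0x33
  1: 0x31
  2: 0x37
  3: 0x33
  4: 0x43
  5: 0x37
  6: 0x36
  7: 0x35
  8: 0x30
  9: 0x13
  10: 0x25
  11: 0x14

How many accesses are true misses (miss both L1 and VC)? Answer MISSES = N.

MISSES = 4

  [0] addr=0x33 blk=6 s=0: MISS | VC []
  [1] addr=0x31 blk=6 s=0: L1-HIT | VC []
  [2] addr=0x37 blk=6 s=0: L1-HIT | VC []
  [3] addr=0x33 blk=6 s=0: L1-HIT | VC []
  [4] addr=0x43 blk=8 s=0: MISS | VC [6]
  [5] addr=0x37 blk=6 s=0: VC-HIT | VC [8]
  [6] addr=0x36 blk=6 s=0: L1-HIT | VC [8]
  [7] addr=0x35 blk=6 s=0: L1-HIT | VC [8]
  [8] addr=0x30 blk=6 s=0: L1-HIT | VC [8]
  [9] addr=0x13 blk=2 s=0: MISS | VC [8, 6]
  [10] addr=0x25 blk=4 s=0: MISS | VC [8, 6, 2]
  [11] addr=0x14 blk=2 s=0: VC-HIT | VC [8, 6, 4]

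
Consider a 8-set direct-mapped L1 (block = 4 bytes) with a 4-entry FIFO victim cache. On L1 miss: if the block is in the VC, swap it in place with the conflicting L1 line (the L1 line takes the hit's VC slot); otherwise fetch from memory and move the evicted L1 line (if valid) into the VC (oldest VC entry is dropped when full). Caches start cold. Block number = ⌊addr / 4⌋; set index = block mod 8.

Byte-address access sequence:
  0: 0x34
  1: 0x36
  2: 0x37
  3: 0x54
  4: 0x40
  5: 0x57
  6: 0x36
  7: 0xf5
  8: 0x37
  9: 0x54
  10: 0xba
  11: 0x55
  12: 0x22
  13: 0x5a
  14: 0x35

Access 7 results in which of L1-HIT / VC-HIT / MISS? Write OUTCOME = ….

  [0] addr=0x34 blk=13 s=5: MISS | VC []
  [1] addr=0x36 blk=13 s=5: L1-HIT | VC []
  [2] addr=0x37 blk=13 s=5: L1-HIT | VC []
  [3] addr=0x54 blk=21 s=5: MISS | VC [13]
  [4] addr=0x40 blk=16 s=0: MISS | VC [13]
  [5] addr=0x57 blk=21 s=5: L1-HIT | VC [13]
  [6] addr=0x36 blk=13 s=5: VC-HIT | VC [21]
  [7] addr=0xf5 blk=61 s=5: MISS | VC [21, 13]
  [8] addr=0x37 blk=13 s=5: VC-HIT | VC [21, 61]
  [9] addr=0x54 blk=21 s=5: VC-HIT | VC [13, 61]
  [10] addr=0xba blk=46 s=6: MISS | VC [13, 61]
  [11] addr=0x55 blk=21 s=5: L1-HIT | VC [13, 61]
  [12] addr=0x22 blk=8 s=0: MISS | VC [13, 61, 16]
  [13] addr=0x5a blk=22 s=6: MISS | VC [13, 61, 16, 46]
  [14] addr=0x35 blk=13 s=5: VC-HIT | VC [21, 61, 16, 46]

OUTCOME = MISS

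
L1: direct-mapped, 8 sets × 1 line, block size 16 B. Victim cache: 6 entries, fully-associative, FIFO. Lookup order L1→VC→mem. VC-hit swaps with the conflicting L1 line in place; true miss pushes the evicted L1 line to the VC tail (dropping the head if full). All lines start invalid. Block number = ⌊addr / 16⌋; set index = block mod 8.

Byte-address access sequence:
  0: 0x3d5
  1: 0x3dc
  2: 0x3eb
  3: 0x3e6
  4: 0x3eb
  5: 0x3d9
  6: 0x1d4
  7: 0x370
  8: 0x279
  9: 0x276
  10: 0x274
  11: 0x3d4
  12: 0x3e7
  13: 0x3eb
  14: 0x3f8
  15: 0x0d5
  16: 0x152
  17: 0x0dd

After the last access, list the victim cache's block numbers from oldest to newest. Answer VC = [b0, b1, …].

VC = [29, 55, 39, 61, 21]

0: 0x3d5 (blk 61, set 5) → MISS  vc=[]
1: 0x3dc (blk 61, set 5) → L1-HIT  vc=[]
2: 0x3eb (blk 62, set 6) → MISS  vc=[]
3: 0x3e6 (blk 62, set 6) → L1-HIT  vc=[]
4: 0x3eb (blk 62, set 6) → L1-HIT  vc=[]
5: 0x3d9 (blk 61, set 5) → L1-HIT  vc=[]
6: 0x1d4 (blk 29, set 5) → MISS  vc=[61]
7: 0x370 (blk 55, set 7) → MISS  vc=[61]
8: 0x279 (blk 39, set 7) → MISS  vc=[61, 55]
9: 0x276 (blk 39, set 7) → L1-HIT  vc=[61, 55]
10: 0x274 (blk 39, set 7) → L1-HIT  vc=[61, 55]
11: 0x3d4 (blk 61, set 5) → VC-HIT  vc=[29, 55]
12: 0x3e7 (blk 62, set 6) → L1-HIT  vc=[29, 55]
13: 0x3eb (blk 62, set 6) → L1-HIT  vc=[29, 55]
14: 0x3f8 (blk 63, set 7) → MISS  vc=[29, 55, 39]
15: 0xd5 (blk 13, set 5) → MISS  vc=[29, 55, 39, 61]
16: 0x152 (blk 21, set 5) → MISS  vc=[29, 55, 39, 61, 13]
17: 0xdd (blk 13, set 5) → VC-HIT  vc=[29, 55, 39, 61, 21]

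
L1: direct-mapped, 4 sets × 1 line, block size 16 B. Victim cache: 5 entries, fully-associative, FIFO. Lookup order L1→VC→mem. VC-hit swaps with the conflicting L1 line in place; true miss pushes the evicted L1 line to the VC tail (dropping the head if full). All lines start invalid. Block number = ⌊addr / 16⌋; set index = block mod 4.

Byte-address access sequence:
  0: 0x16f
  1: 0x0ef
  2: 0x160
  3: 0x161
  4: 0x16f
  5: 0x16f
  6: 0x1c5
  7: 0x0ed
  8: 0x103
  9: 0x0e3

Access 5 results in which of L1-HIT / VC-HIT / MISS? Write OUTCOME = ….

  [0] addr=0x16f blk=22 s=2: MISS | VC []
  [1] addr=0xef blk=14 s=2: MISS | VC [22]
  [2] addr=0x160 blk=22 s=2: VC-HIT | VC [14]
  [3] addr=0x161 blk=22 s=2: L1-HIT | VC [14]
  [4] addr=0x16f blk=22 s=2: L1-HIT | VC [14]
  [5] addr=0x16f blk=22 s=2: L1-HIT | VC [14]
  [6] addr=0x1c5 blk=28 s=0: MISS | VC [14]
  [7] addr=0xed blk=14 s=2: VC-HIT | VC [22]
  [8] addr=0x103 blk=16 s=0: MISS | VC [22, 28]
  [9] addr=0xe3 blk=14 s=2: L1-HIT | VC [22, 28]

OUTCOME = L1-HIT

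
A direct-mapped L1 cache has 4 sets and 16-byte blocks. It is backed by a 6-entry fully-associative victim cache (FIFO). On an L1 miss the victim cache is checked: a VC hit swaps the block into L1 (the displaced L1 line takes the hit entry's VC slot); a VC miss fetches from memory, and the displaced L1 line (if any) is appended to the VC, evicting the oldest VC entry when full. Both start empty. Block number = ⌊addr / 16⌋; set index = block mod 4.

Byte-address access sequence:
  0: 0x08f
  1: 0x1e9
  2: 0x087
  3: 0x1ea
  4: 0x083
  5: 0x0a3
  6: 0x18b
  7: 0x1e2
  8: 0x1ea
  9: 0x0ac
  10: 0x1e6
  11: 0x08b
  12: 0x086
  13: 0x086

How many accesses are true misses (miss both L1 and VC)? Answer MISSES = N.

  [0] addr=0x8f blk=8 s=0: MISS | VC []
  [1] addr=0x1e9 blk=30 s=2: MISS | VC []
  [2] addr=0x87 blk=8 s=0: L1-HIT | VC []
  [3] addr=0x1ea blk=30 s=2: L1-HIT | VC []
  [4] addr=0x83 blk=8 s=0: L1-HIT | VC []
  [5] addr=0xa3 blk=10 s=2: MISS | VC [30]
  [6] addr=0x18b blk=24 s=0: MISS | VC [30, 8]
  [7] addr=0x1e2 blk=30 s=2: VC-HIT | VC [10, 8]
  [8] addr=0x1ea blk=30 s=2: L1-HIT | VC [10, 8]
  [9] addr=0xac blk=10 s=2: VC-HIT | VC [30, 8]
  [10] addr=0x1e6 blk=30 s=2: VC-HIT | VC [10, 8]
  [11] addr=0x8b blk=8 s=0: VC-HIT | VC [10, 24]
  [12] addr=0x86 blk=8 s=0: L1-HIT | VC [10, 24]
  [13] addr=0x86 blk=8 s=0: L1-HIT | VC [10, 24]

MISSES = 4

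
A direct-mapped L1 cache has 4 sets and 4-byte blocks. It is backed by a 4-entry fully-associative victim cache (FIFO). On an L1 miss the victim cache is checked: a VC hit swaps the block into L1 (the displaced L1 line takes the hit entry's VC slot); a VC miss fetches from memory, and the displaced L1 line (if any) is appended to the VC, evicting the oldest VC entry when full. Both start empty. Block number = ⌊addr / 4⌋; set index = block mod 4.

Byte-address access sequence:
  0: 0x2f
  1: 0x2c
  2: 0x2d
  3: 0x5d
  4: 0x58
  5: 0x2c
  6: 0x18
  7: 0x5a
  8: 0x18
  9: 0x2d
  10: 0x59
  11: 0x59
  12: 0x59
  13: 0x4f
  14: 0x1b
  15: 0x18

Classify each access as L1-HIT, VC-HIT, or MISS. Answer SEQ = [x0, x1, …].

  [0] addr=0x2f blk=11 s=3: MISS | VC []
  [1] addr=0x2c blk=11 s=3: L1-HIT | VC []
  [2] addr=0x2d blk=11 s=3: L1-HIT | VC []
  [3] addr=0x5d blk=23 s=3: MISS | VC [11]
  [4] addr=0x58 blk=22 s=2: MISS | VC [11]
  [5] addr=0x2c blk=11 s=3: VC-HIT | VC [23]
  [6] addr=0x18 blk=6 s=2: MISS | VC [23, 22]
  [7] addr=0x5a blk=22 s=2: VC-HIT | VC [23, 6]
  [8] addr=0x18 blk=6 s=2: VC-HIT | VC [23, 22]
  [9] addr=0x2d blk=11 s=3: L1-HIT | VC [23, 22]
  [10] addr=0x59 blk=22 s=2: VC-HIT | VC [23, 6]
  [11] addr=0x59 blk=22 s=2: L1-HIT | VC [23, 6]
  [12] addr=0x59 blk=22 s=2: L1-HIT | VC [23, 6]
  [13] addr=0x4f blk=19 s=3: MISS | VC [23, 6, 11]
  [14] addr=0x1b blk=6 s=2: VC-HIT | VC [23, 22, 11]
  [15] addr=0x18 blk=6 s=2: L1-HIT | VC [23, 22, 11]

SEQ = [MISS, L1-HIT, L1-HIT, MISS, MISS, VC-HIT, MISS, VC-HIT, VC-HIT, L1-HIT, VC-HIT, L1-HIT, L1-HIT, MISS, VC-HIT, L1-HIT]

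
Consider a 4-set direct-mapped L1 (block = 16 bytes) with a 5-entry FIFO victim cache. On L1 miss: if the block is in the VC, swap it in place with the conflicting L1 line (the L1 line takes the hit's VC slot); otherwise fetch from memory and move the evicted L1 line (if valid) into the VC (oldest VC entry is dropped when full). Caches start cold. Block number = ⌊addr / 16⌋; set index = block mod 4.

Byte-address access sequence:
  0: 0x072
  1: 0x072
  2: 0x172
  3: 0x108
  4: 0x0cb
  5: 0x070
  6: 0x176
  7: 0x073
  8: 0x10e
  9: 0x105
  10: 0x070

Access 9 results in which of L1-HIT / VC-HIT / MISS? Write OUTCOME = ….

OUTCOME = L1-HIT

#0 0x72→b7/s3 MISS; vc=[]
#1 0x72→b7/s3 L1-HIT; vc=[]
#2 0x172→b23/s3 MISS; vc=[7]
#3 0x108→b16/s0 MISS; vc=[7]
#4 0xcb→b12/s0 MISS; vc=[7,16]
#5 0x70→b7/s3 VC-HIT; vc=[23,16]
#6 0x176→b23/s3 VC-HIT; vc=[7,16]
#7 0x73→b7/s3 VC-HIT; vc=[23,16]
#8 0x10e→b16/s0 VC-HIT; vc=[23,12]
#9 0x105→b16/s0 L1-HIT; vc=[23,12]
#10 0x70→b7/s3 L1-HIT; vc=[23,12]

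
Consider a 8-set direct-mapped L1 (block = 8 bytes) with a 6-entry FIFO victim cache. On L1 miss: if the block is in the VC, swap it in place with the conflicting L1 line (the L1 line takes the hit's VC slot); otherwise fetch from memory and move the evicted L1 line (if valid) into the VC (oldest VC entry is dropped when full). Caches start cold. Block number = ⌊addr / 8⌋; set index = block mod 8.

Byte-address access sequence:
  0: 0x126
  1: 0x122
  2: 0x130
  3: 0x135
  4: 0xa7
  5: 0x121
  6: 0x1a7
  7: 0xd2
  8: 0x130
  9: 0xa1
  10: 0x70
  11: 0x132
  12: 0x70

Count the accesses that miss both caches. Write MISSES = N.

0: 0x126 (blk 36, set 4) → MISS  vc=[]
1: 0x122 (blk 36, set 4) → L1-HIT  vc=[]
2: 0x130 (blk 38, set 6) → MISS  vc=[]
3: 0x135 (blk 38, set 6) → L1-HIT  vc=[]
4: 0xa7 (blk 20, set 4) → MISS  vc=[36]
5: 0x121 (blk 36, set 4) → VC-HIT  vc=[20]
6: 0x1a7 (blk 52, set 4) → MISS  vc=[20, 36]
7: 0xd2 (blk 26, set 2) → MISS  vc=[20, 36]
8: 0x130 (blk 38, set 6) → L1-HIT  vc=[20, 36]
9: 0xa1 (blk 20, set 4) → VC-HIT  vc=[52, 36]
10: 0x70 (blk 14, set 6) → MISS  vc=[52, 36, 38]
11: 0x132 (blk 38, set 6) → VC-HIT  vc=[52, 36, 14]
12: 0x70 (blk 14, set 6) → VC-HIT  vc=[52, 36, 38]

MISSES = 6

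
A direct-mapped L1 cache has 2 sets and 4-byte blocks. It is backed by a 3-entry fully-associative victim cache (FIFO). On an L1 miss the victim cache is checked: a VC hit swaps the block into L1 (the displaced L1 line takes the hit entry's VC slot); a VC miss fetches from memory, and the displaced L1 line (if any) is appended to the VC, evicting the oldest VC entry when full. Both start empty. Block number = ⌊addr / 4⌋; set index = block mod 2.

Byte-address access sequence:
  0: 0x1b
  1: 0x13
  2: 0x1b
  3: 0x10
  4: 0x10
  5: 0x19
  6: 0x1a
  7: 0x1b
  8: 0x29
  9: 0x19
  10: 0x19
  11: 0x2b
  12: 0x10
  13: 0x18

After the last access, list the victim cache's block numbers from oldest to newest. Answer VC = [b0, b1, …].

VC = [10, 4]

#0 0x1b→b6/s0 MISS; vc=[]
#1 0x13→b4/s0 MISS; vc=[6]
#2 0x1b→b6/s0 VC-HIT; vc=[4]
#3 0x10→b4/s0 VC-HIT; vc=[6]
#4 0x10→b4/s0 L1-HIT; vc=[6]
#5 0x19→b6/s0 VC-HIT; vc=[4]
#6 0x1a→b6/s0 L1-HIT; vc=[4]
#7 0x1b→b6/s0 L1-HIT; vc=[4]
#8 0x29→b10/s0 MISS; vc=[4,6]
#9 0x19→b6/s0 VC-HIT; vc=[4,10]
#10 0x19→b6/s0 L1-HIT; vc=[4,10]
#11 0x2b→b10/s0 VC-HIT; vc=[4,6]
#12 0x10→b4/s0 VC-HIT; vc=[10,6]
#13 0x18→b6/s0 VC-HIT; vc=[10,4]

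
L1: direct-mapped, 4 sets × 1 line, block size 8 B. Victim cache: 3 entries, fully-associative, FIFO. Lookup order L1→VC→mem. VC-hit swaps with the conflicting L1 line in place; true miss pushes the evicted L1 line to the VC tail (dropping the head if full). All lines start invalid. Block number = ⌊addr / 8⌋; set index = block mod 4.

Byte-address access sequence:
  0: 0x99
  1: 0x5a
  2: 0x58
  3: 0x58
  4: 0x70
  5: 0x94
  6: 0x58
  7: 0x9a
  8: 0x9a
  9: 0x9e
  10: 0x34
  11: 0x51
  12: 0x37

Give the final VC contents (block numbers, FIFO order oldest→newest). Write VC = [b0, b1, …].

  [0] addr=0x99 blk=19 s=3: MISS | VC []
  [1] addr=0x5a blk=11 s=3: MISS | VC [19]
  [2] addr=0x58 blk=11 s=3: L1-HIT | VC [19]
  [3] addr=0x58 blk=11 s=3: L1-HIT | VC [19]
  [4] addr=0x70 blk=14 s=2: MISS | VC [19]
  [5] addr=0x94 blk=18 s=2: MISS | VC [19, 14]
  [6] addr=0x58 blk=11 s=3: L1-HIT | VC [19, 14]
  [7] addr=0x9a blk=19 s=3: VC-HIT | VC [11, 14]
  [8] addr=0x9a blk=19 s=3: L1-HIT | VC [11, 14]
  [9] addr=0x9e blk=19 s=3: L1-HIT | VC [11, 14]
  [10] addr=0x34 blk=6 s=2: MISS | VC [11, 14, 18]
  [11] addr=0x51 blk=10 s=2: MISS | VC [14, 18, 6]
  [12] addr=0x37 blk=6 s=2: VC-HIT | VC [14, 18, 10]

VC = [14, 18, 10]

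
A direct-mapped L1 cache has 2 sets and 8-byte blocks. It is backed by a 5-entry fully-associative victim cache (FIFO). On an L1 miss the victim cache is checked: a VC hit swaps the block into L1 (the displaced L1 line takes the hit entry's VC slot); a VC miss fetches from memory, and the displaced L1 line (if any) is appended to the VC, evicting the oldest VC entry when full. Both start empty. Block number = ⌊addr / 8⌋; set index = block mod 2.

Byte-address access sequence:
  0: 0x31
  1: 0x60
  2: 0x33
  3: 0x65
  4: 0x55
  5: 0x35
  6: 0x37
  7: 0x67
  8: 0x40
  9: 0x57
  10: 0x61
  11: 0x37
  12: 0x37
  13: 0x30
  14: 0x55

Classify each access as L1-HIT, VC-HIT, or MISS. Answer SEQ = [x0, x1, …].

SEQ = [MISS, MISS, VC-HIT, VC-HIT, MISS, VC-HIT, L1-HIT, VC-HIT, MISS, VC-HIT, VC-HIT, VC-HIT, L1-HIT, L1-HIT, VC-HIT]

0: 0x31 (blk 6, set 0) → MISS  vc=[]
1: 0x60 (blk 12, set 0) → MISS  vc=[6]
2: 0x33 (blk 6, set 0) → VC-HIT  vc=[12]
3: 0x65 (blk 12, set 0) → VC-HIT  vc=[6]
4: 0x55 (blk 10, set 0) → MISS  vc=[6, 12]
5: 0x35 (blk 6, set 0) → VC-HIT  vc=[10, 12]
6: 0x37 (blk 6, set 0) → L1-HIT  vc=[10, 12]
7: 0x67 (blk 12, set 0) → VC-HIT  vc=[10, 6]
8: 0x40 (blk 8, set 0) → MISS  vc=[10, 6, 12]
9: 0x57 (blk 10, set 0) → VC-HIT  vc=[8, 6, 12]
10: 0x61 (blk 12, set 0) → VC-HIT  vc=[8, 6, 10]
11: 0x37 (blk 6, set 0) → VC-HIT  vc=[8, 12, 10]
12: 0x37 (blk 6, set 0) → L1-HIT  vc=[8, 12, 10]
13: 0x30 (blk 6, set 0) → L1-HIT  vc=[8, 12, 10]
14: 0x55 (blk 10, set 0) → VC-HIT  vc=[8, 12, 6]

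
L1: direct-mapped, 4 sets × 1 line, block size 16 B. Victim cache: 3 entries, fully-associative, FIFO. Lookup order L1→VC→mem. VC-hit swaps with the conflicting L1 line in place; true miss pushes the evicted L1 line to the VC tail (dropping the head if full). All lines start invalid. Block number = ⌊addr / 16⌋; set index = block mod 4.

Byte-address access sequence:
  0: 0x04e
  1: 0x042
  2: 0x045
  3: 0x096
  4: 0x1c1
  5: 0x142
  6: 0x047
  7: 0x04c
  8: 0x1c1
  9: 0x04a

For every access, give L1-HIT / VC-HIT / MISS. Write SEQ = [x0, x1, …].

SEQ = [MISS, L1-HIT, L1-HIT, MISS, MISS, MISS, VC-HIT, L1-HIT, VC-HIT, VC-HIT]

0: 0x4e (blk 4, set 0) → MISS  vc=[]
1: 0x42 (blk 4, set 0) → L1-HIT  vc=[]
2: 0x45 (blk 4, set 0) → L1-HIT  vc=[]
3: 0x96 (blk 9, set 1) → MISS  vc=[]
4: 0x1c1 (blk 28, set 0) → MISS  vc=[4]
5: 0x142 (blk 20, set 0) → MISS  vc=[4, 28]
6: 0x47 (blk 4, set 0) → VC-HIT  vc=[20, 28]
7: 0x4c (blk 4, set 0) → L1-HIT  vc=[20, 28]
8: 0x1c1 (blk 28, set 0) → VC-HIT  vc=[20, 4]
9: 0x4a (blk 4, set 0) → VC-HIT  vc=[20, 28]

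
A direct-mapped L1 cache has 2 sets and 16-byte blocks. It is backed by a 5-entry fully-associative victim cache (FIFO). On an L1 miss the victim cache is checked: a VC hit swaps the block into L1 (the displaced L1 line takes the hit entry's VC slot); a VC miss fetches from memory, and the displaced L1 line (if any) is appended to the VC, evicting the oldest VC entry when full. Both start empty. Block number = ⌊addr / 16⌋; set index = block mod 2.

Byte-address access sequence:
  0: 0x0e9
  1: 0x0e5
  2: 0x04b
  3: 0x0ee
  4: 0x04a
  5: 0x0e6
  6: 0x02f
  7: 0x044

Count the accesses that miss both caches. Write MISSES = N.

#0 0xe9→b14/s0 MISS; vc=[]
#1 0xe5→b14/s0 L1-HIT; vc=[]
#2 0x4b→b4/s0 MISS; vc=[14]
#3 0xee→b14/s0 VC-HIT; vc=[4]
#4 0x4a→b4/s0 VC-HIT; vc=[14]
#5 0xe6→b14/s0 VC-HIT; vc=[4]
#6 0x2f→b2/s0 MISS; vc=[4,14]
#7 0x44→b4/s0 VC-HIT; vc=[2,14]

MISSES = 3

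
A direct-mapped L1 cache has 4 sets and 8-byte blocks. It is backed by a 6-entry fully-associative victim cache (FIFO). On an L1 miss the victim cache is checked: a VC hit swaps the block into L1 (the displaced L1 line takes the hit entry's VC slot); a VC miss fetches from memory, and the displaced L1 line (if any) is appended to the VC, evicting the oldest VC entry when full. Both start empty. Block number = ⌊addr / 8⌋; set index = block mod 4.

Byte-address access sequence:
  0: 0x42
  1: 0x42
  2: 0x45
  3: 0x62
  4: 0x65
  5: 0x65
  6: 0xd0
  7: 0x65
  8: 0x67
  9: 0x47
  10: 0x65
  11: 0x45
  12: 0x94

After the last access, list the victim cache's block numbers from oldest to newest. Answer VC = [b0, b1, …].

0: 0x42 (blk 8, set 0) → MISS  vc=[]
1: 0x42 (blk 8, set 0) → L1-HIT  vc=[]
2: 0x45 (blk 8, set 0) → L1-HIT  vc=[]
3: 0x62 (blk 12, set 0) → MISS  vc=[8]
4: 0x65 (blk 12, set 0) → L1-HIT  vc=[8]
5: 0x65 (blk 12, set 0) → L1-HIT  vc=[8]
6: 0xd0 (blk 26, set 2) → MISS  vc=[8]
7: 0x65 (blk 12, set 0) → L1-HIT  vc=[8]
8: 0x67 (blk 12, set 0) → L1-HIT  vc=[8]
9: 0x47 (blk 8, set 0) → VC-HIT  vc=[12]
10: 0x65 (blk 12, set 0) → VC-HIT  vc=[8]
11: 0x45 (blk 8, set 0) → VC-HIT  vc=[12]
12: 0x94 (blk 18, set 2) → MISS  vc=[12, 26]

VC = [12, 26]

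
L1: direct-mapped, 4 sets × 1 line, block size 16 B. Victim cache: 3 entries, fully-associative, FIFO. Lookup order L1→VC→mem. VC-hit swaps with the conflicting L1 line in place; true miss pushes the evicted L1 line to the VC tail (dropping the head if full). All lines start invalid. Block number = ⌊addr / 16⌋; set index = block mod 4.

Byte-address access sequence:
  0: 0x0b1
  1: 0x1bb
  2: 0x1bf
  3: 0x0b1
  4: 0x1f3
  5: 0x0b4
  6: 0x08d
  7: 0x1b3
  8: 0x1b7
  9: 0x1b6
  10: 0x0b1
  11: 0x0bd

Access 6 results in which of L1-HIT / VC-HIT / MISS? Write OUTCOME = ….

OUTCOME = MISS

0: 0xb1 (blk 11, set 3) → MISS  vc=[]
1: 0x1bb (blk 27, set 3) → MISS  vc=[11]
2: 0x1bf (blk 27, set 3) → L1-HIT  vc=[11]
3: 0xb1 (blk 11, set 3) → VC-HIT  vc=[27]
4: 0x1f3 (blk 31, set 3) → MISS  vc=[27, 11]
5: 0xb4 (blk 11, set 3) → VC-HIT  vc=[27, 31]
6: 0x8d (blk 8, set 0) → MISS  vc=[27, 31]
7: 0x1b3 (blk 27, set 3) → VC-HIT  vc=[11, 31]
8: 0x1b7 (blk 27, set 3) → L1-HIT  vc=[11, 31]
9: 0x1b6 (blk 27, set 3) → L1-HIT  vc=[11, 31]
10: 0xb1 (blk 11, set 3) → VC-HIT  vc=[27, 31]
11: 0xbd (blk 11, set 3) → L1-HIT  vc=[27, 31]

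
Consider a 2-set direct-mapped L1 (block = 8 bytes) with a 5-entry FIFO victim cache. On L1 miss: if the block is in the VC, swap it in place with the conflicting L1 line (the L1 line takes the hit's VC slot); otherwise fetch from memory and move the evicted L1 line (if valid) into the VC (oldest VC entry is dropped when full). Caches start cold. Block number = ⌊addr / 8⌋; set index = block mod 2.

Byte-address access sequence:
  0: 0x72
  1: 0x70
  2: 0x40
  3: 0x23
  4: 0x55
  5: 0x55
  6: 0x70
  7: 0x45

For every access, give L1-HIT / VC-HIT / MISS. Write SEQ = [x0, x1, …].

SEQ = [MISS, L1-HIT, MISS, MISS, MISS, L1-HIT, VC-HIT, VC-HIT]

#0 0x72→b14/s0 MISS; vc=[]
#1 0x70→b14/s0 L1-HIT; vc=[]
#2 0x40→b8/s0 MISS; vc=[14]
#3 0x23→b4/s0 MISS; vc=[14,8]
#4 0x55→b10/s0 MISS; vc=[14,8,4]
#5 0x55→b10/s0 L1-HIT; vc=[14,8,4]
#6 0x70→b14/s0 VC-HIT; vc=[10,8,4]
#7 0x45→b8/s0 VC-HIT; vc=[10,14,4]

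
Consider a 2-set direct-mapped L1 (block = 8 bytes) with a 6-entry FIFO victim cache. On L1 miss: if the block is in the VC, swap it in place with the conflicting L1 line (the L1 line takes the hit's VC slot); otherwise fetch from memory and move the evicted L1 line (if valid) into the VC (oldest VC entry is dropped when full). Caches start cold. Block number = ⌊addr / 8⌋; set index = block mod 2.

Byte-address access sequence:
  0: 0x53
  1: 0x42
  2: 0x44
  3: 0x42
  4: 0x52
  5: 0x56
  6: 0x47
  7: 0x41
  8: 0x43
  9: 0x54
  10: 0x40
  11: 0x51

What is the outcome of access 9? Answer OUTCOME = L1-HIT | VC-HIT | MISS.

OUTCOME = VC-HIT

  [0] addr=0x53 blk=10 s=0: MISS | VC []
  [1] addr=0x42 blk=8 s=0: MISS | VC [10]
  [2] addr=0x44 blk=8 s=0: L1-HIT | VC [10]
  [3] addr=0x42 blk=8 s=0: L1-HIT | VC [10]
  [4] addr=0x52 blk=10 s=0: VC-HIT | VC [8]
  [5] addr=0x56 blk=10 s=0: L1-HIT | VC [8]
  [6] addr=0x47 blk=8 s=0: VC-HIT | VC [10]
  [7] addr=0x41 blk=8 s=0: L1-HIT | VC [10]
  [8] addr=0x43 blk=8 s=0: L1-HIT | VC [10]
  [9] addr=0x54 blk=10 s=0: VC-HIT | VC [8]
  [10] addr=0x40 blk=8 s=0: VC-HIT | VC [10]
  [11] addr=0x51 blk=10 s=0: VC-HIT | VC [8]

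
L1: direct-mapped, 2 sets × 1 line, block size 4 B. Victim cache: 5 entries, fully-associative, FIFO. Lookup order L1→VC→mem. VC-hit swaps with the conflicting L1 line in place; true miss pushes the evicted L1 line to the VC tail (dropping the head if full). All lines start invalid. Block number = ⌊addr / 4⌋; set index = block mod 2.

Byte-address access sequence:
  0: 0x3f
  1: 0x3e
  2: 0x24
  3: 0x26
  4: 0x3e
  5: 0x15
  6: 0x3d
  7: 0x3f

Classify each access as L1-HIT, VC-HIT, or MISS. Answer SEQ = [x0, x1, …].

SEQ = [MISS, L1-HIT, MISS, L1-HIT, VC-HIT, MISS, VC-HIT, L1-HIT]

  [0] addr=0x3f blk=15 s=1: MISS | VC []
  [1] addr=0x3e blk=15 s=1: L1-HIT | VC []
  [2] addr=0x24 blk=9 s=1: MISS | VC [15]
  [3] addr=0x26 blk=9 s=1: L1-HIT | VC [15]
  [4] addr=0x3e blk=15 s=1: VC-HIT | VC [9]
  [5] addr=0x15 blk=5 s=1: MISS | VC [9, 15]
  [6] addr=0x3d blk=15 s=1: VC-HIT | VC [9, 5]
  [7] addr=0x3f blk=15 s=1: L1-HIT | VC [9, 5]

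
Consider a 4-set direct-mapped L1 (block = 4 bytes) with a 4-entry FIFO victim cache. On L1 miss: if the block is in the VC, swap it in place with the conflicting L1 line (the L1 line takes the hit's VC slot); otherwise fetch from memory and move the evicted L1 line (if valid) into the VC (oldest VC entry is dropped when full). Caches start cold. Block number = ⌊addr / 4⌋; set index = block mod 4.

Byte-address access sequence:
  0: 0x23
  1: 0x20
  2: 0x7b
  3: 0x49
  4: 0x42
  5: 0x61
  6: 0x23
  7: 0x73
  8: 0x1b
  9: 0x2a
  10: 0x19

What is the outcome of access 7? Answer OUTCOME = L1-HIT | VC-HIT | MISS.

OUTCOME = MISS

#0 0x23→b8/s0 MISS; vc=[]
#1 0x20→b8/s0 L1-HIT; vc=[]
#2 0x7b→b30/s2 MISS; vc=[]
#3 0x49→b18/s2 MISS; vc=[30]
#4 0x42→b16/s0 MISS; vc=[30,8]
#5 0x61→b24/s0 MISS; vc=[30,8,16]
#6 0x23→b8/s0 VC-HIT; vc=[30,24,16]
#7 0x73→b28/s0 MISS; vc=[30,24,16,8]
#8 0x1b→b6/s2 MISS; vc=[24,16,8,18]
#9 0x2a→b10/s2 MISS; vc=[16,8,18,6]
#10 0x19→b6/s2 VC-HIT; vc=[16,8,18,10]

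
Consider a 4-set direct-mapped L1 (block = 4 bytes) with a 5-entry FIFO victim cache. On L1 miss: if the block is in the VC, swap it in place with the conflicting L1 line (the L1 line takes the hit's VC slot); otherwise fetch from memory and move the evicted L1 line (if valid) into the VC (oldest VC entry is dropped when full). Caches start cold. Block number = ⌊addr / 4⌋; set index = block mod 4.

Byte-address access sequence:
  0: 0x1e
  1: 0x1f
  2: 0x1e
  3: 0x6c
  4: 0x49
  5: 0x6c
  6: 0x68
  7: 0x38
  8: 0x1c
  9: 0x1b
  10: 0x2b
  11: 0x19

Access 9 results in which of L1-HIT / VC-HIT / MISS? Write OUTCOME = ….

#0 0x1e→b7/s3 MISS; vc=[]
#1 0x1f→b7/s3 L1-HIT; vc=[]
#2 0x1e→b7/s3 L1-HIT; vc=[]
#3 0x6c→b27/s3 MISS; vc=[7]
#4 0x49→b18/s2 MISS; vc=[7]
#5 0x6c→b27/s3 L1-HIT; vc=[7]
#6 0x68→b26/s2 MISS; vc=[7,18]
#7 0x38→b14/s2 MISS; vc=[7,18,26]
#8 0x1c→b7/s3 VC-HIT; vc=[27,18,26]
#9 0x1b→b6/s2 MISS; vc=[27,18,26,14]
#10 0x2b→b10/s2 MISS; vc=[27,18,26,14,6]
#11 0x19→b6/s2 VC-HIT; vc=[27,18,26,14,10]

OUTCOME = MISS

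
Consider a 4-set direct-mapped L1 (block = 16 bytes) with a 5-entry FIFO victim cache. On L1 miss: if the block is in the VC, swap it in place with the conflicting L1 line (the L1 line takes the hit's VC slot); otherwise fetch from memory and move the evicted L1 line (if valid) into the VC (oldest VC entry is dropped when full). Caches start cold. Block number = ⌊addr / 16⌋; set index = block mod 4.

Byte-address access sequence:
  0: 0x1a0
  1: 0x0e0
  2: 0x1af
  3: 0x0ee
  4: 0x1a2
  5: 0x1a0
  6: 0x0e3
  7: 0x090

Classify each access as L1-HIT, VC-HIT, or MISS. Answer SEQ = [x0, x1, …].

0: 0x1a0 (blk 26, set 2) → MISS  vc=[]
1: 0xe0 (blk 14, set 2) → MISS  vc=[26]
2: 0x1af (blk 26, set 2) → VC-HIT  vc=[14]
3: 0xee (blk 14, set 2) → VC-HIT  vc=[26]
4: 0x1a2 (blk 26, set 2) → VC-HIT  vc=[14]
5: 0x1a0 (blk 26, set 2) → L1-HIT  vc=[14]
6: 0xe3 (blk 14, set 2) → VC-HIT  vc=[26]
7: 0x90 (blk 9, set 1) → MISS  vc=[26]

SEQ = [MISS, MISS, VC-HIT, VC-HIT, VC-HIT, L1-HIT, VC-HIT, MISS]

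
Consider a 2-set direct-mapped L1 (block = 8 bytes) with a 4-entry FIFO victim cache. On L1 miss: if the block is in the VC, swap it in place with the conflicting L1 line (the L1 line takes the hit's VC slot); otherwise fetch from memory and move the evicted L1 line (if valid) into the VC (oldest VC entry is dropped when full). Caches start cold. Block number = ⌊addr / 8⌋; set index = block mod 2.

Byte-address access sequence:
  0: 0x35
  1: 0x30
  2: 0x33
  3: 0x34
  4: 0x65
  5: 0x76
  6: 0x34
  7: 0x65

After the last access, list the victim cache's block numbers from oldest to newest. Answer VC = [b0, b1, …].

VC = [14, 6]

#0 0x35→b6/s0 MISS; vc=[]
#1 0x30→b6/s0 L1-HIT; vc=[]
#2 0x33→b6/s0 L1-HIT; vc=[]
#3 0x34→b6/s0 L1-HIT; vc=[]
#4 0x65→b12/s0 MISS; vc=[6]
#5 0x76→b14/s0 MISS; vc=[6,12]
#6 0x34→b6/s0 VC-HIT; vc=[14,12]
#7 0x65→b12/s0 VC-HIT; vc=[14,6]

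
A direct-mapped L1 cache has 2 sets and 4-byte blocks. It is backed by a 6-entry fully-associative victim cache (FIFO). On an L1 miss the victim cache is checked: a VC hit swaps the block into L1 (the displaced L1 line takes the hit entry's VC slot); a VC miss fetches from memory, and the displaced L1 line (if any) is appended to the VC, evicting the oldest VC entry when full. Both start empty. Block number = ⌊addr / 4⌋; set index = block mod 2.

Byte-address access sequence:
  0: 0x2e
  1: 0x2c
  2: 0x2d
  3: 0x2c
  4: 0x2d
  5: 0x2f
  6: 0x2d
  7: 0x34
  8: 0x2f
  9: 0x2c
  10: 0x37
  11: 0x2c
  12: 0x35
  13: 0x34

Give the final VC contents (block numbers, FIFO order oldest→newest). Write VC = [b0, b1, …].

  [0] addr=0x2e blk=11 s=1: MISS | VC []
  [1] addr=0x2c blk=11 s=1: L1-HIT | VC []
  [2] addr=0x2d blk=11 s=1: L1-HIT | VC []
  [3] addr=0x2c blk=11 s=1: L1-HIT | VC []
  [4] addr=0x2d blk=11 s=1: L1-HIT | VC []
  [5] addr=0x2f blk=11 s=1: L1-HIT | VC []
  [6] addr=0x2d blk=11 s=1: L1-HIT | VC []
  [7] addr=0x34 blk=13 s=1: MISS | VC [11]
  [8] addr=0x2f blk=11 s=1: VC-HIT | VC [13]
  [9] addr=0x2c blk=11 s=1: L1-HIT | VC [13]
  [10] addr=0x37 blk=13 s=1: VC-HIT | VC [11]
  [11] addr=0x2c blk=11 s=1: VC-HIT | VC [13]
  [12] addr=0x35 blk=13 s=1: VC-HIT | VC [11]
  [13] addr=0x34 blk=13 s=1: L1-HIT | VC [11]

VC = [11]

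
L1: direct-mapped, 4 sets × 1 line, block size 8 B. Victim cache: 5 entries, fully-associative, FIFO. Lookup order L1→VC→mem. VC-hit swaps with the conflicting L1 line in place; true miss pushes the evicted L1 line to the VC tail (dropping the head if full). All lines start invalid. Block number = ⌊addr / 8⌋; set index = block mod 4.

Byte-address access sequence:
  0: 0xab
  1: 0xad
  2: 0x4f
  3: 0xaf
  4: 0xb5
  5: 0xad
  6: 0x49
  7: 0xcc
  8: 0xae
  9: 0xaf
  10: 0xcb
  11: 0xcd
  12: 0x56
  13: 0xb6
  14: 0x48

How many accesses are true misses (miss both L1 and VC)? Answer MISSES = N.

MISSES = 5

#0 0xab→b21/s1 MISS; vc=[]
#1 0xad→b21/s1 L1-HIT; vc=[]
#2 0x4f→b9/s1 MISS; vc=[21]
#3 0xaf→b21/s1 VC-HIT; vc=[9]
#4 0xb5→b22/s2 MISS; vc=[9]
#5 0xad→b21/s1 L1-HIT; vc=[9]
#6 0x49→b9/s1 VC-HIT; vc=[21]
#7 0xcc→b25/s1 MISS; vc=[21,9]
#8 0xae→b21/s1 VC-HIT; vc=[25,9]
#9 0xaf→b21/s1 L1-HIT; vc=[25,9]
#10 0xcb→b25/s1 VC-HIT; vc=[21,9]
#11 0xcd→b25/s1 L1-HIT; vc=[21,9]
#12 0x56→b10/s2 MISS; vc=[21,9,22]
#13 0xb6→b22/s2 VC-HIT; vc=[21,9,10]
#14 0x48→b9/s1 VC-HIT; vc=[21,25,10]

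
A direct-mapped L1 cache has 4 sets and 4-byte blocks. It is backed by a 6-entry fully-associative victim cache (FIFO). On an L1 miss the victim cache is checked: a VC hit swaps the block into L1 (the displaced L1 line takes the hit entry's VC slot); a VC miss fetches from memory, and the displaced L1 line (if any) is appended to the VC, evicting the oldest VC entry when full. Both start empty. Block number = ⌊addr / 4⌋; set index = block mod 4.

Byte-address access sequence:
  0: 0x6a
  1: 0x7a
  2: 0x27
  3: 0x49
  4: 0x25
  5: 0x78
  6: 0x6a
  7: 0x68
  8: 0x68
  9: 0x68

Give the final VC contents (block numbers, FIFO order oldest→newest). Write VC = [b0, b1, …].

0: 0x6a (blk 26, set 2) → MISS  vc=[]
1: 0x7a (blk 30, set 2) → MISS  vc=[26]
2: 0x27 (blk 9, set 1) → MISS  vc=[26]
3: 0x49 (blk 18, set 2) → MISS  vc=[26, 30]
4: 0x25 (blk 9, set 1) → L1-HIT  vc=[26, 30]
5: 0x78 (blk 30, set 2) → VC-HIT  vc=[26, 18]
6: 0x6a (blk 26, set 2) → VC-HIT  vc=[30, 18]
7: 0x68 (blk 26, set 2) → L1-HIT  vc=[30, 18]
8: 0x68 (blk 26, set 2) → L1-HIT  vc=[30, 18]
9: 0x68 (blk 26, set 2) → L1-HIT  vc=[30, 18]

VC = [30, 18]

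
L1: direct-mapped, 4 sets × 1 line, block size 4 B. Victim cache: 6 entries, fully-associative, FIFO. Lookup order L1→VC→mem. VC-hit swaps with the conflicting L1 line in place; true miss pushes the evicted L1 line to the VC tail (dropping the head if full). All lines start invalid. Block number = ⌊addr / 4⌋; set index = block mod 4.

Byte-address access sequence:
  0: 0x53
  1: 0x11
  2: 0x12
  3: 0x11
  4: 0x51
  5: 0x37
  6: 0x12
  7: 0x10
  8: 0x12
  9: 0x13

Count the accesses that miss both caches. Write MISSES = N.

MISSES = 3

  [0] addr=0x53 blk=20 s=0: MISS | VC []
  [1] addr=0x11 blk=4 s=0: MISS | VC [20]
  [2] addr=0x12 blk=4 s=0: L1-HIT | VC [20]
  [3] addr=0x11 blk=4 s=0: L1-HIT | VC [20]
  [4] addr=0x51 blk=20 s=0: VC-HIT | VC [4]
  [5] addr=0x37 blk=13 s=1: MISS | VC [4]
  [6] addr=0x12 blk=4 s=0: VC-HIT | VC [20]
  [7] addr=0x10 blk=4 s=0: L1-HIT | VC [20]
  [8] addr=0x12 blk=4 s=0: L1-HIT | VC [20]
  [9] addr=0x13 blk=4 s=0: L1-HIT | VC [20]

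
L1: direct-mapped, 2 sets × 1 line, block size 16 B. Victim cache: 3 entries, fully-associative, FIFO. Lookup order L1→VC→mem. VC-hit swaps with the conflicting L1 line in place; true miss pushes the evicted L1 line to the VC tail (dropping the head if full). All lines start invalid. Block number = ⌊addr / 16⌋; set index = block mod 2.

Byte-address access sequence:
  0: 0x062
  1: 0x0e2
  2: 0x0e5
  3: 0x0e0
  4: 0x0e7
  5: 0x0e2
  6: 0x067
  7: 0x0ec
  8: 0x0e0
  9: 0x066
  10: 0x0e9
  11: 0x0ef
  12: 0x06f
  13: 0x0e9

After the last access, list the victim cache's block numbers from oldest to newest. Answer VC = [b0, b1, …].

VC = [6]

  [0] addr=0x62 blk=6 s=0: MISS | VC []
  [1] addr=0xe2 blk=14 s=0: MISS | VC [6]
  [2] addr=0xe5 blk=14 s=0: L1-HIT | VC [6]
  [3] addr=0xe0 blk=14 s=0: L1-HIT | VC [6]
  [4] addr=0xe7 blk=14 s=0: L1-HIT | VC [6]
  [5] addr=0xe2 blk=14 s=0: L1-HIT | VC [6]
  [6] addr=0x67 blk=6 s=0: VC-HIT | VC [14]
  [7] addr=0xec blk=14 s=0: VC-HIT | VC [6]
  [8] addr=0xe0 blk=14 s=0: L1-HIT | VC [6]
  [9] addr=0x66 blk=6 s=0: VC-HIT | VC [14]
  [10] addr=0xe9 blk=14 s=0: VC-HIT | VC [6]
  [11] addr=0xef blk=14 s=0: L1-HIT | VC [6]
  [12] addr=0x6f blk=6 s=0: VC-HIT | VC [14]
  [13] addr=0xe9 blk=14 s=0: VC-HIT | VC [6]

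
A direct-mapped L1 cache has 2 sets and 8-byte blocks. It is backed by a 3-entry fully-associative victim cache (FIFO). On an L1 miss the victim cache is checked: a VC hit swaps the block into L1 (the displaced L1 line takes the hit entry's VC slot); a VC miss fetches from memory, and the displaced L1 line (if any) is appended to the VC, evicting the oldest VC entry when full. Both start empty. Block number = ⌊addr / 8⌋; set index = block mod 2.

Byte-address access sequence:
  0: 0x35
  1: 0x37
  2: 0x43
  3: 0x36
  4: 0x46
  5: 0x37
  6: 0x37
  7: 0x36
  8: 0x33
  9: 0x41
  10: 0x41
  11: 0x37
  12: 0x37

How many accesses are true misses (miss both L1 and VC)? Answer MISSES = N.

  [0] addr=0x35 blk=6 s=0: MISS | VC []
  [1] addr=0x37 blk=6 s=0: L1-HIT | VC []
  [2] addr=0x43 blk=8 s=0: MISS | VC [6]
  [3] addr=0x36 blk=6 s=0: VC-HIT | VC [8]
  [4] addr=0x46 blk=8 s=0: VC-HIT | VC [6]
  [5] addr=0x37 blk=6 s=0: VC-HIT | VC [8]
  [6] addr=0x37 blk=6 s=0: L1-HIT | VC [8]
  [7] addr=0x36 blk=6 s=0: L1-HIT | VC [8]
  [8] addr=0x33 blk=6 s=0: L1-HIT | VC [8]
  [9] addr=0x41 blk=8 s=0: VC-HIT | VC [6]
  [10] addr=0x41 blk=8 s=0: L1-HIT | VC [6]
  [11] addr=0x37 blk=6 s=0: VC-HIT | VC [8]
  [12] addr=0x37 blk=6 s=0: L1-HIT | VC [8]

MISSES = 2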